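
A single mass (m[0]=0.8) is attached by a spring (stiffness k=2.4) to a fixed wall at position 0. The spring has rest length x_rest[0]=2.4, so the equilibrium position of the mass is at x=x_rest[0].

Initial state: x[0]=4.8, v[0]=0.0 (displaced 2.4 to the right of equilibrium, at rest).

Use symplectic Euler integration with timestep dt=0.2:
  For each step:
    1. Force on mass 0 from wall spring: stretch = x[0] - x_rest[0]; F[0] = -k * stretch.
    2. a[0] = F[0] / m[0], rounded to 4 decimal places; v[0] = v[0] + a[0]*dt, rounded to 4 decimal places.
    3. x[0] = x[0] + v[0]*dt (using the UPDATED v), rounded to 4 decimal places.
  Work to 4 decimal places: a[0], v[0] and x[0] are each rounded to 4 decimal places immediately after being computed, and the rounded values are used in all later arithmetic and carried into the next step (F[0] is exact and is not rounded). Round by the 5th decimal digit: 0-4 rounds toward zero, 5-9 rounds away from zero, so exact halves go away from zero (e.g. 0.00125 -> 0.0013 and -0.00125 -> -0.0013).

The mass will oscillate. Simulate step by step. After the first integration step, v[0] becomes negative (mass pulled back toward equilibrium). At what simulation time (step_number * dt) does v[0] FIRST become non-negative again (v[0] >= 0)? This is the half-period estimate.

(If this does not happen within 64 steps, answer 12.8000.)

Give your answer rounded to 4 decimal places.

Answer: 2.0000

Derivation:
Step 0: x=[4.8000] v=[0.0000]
Step 1: x=[4.5120] v=[-1.4400]
Step 2: x=[3.9706] v=[-2.7072]
Step 3: x=[3.2407] v=[-3.6496]
Step 4: x=[2.4099] v=[-4.1540]
Step 5: x=[1.5779] v=[-4.1599]
Step 6: x=[0.8446] v=[-3.6666]
Step 7: x=[0.2979] v=[-2.7334]
Step 8: x=[0.0035] v=[-1.4721]
Step 9: x=[-0.0033] v=[-0.0342]
Step 10: x=[0.2783] v=[1.4078]
First v>=0 after going negative at step 10, time=2.0000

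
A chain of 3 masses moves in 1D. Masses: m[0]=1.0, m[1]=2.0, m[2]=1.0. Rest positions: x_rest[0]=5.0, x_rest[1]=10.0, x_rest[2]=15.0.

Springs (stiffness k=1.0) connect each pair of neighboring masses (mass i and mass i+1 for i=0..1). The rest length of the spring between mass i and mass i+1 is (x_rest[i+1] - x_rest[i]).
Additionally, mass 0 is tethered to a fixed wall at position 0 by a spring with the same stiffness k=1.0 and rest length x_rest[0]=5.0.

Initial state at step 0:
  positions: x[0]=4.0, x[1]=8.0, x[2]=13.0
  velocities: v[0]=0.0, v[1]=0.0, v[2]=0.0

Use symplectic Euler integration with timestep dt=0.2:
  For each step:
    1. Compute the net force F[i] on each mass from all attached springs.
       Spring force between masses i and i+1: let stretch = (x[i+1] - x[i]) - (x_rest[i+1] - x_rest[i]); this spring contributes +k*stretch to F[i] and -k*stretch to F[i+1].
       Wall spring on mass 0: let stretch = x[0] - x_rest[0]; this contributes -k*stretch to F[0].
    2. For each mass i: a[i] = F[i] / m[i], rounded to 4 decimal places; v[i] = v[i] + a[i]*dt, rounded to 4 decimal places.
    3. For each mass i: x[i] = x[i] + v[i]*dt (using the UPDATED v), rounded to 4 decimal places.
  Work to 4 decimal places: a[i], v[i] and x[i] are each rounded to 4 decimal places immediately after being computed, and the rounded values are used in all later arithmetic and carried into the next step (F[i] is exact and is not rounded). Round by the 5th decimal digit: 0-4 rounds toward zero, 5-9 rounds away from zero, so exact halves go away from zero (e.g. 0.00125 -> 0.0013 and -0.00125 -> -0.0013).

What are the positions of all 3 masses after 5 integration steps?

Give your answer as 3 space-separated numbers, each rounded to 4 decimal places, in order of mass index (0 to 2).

Step 0: x=[4.0000 8.0000 13.0000] v=[0.0000 0.0000 0.0000]
Step 1: x=[4.0000 8.0200 13.0000] v=[0.0000 0.1000 0.0000]
Step 2: x=[4.0008 8.0592 13.0008] v=[0.0040 0.1960 0.0040]
Step 3: x=[4.0039 8.1161 13.0039] v=[0.0155 0.2843 0.0157]
Step 4: x=[4.0113 8.1885 13.0115] v=[0.0372 0.3619 0.0381]
Step 5: x=[4.0254 8.2738 13.0262] v=[0.0704 0.4265 0.0735]

Answer: 4.0254 8.2738 13.0262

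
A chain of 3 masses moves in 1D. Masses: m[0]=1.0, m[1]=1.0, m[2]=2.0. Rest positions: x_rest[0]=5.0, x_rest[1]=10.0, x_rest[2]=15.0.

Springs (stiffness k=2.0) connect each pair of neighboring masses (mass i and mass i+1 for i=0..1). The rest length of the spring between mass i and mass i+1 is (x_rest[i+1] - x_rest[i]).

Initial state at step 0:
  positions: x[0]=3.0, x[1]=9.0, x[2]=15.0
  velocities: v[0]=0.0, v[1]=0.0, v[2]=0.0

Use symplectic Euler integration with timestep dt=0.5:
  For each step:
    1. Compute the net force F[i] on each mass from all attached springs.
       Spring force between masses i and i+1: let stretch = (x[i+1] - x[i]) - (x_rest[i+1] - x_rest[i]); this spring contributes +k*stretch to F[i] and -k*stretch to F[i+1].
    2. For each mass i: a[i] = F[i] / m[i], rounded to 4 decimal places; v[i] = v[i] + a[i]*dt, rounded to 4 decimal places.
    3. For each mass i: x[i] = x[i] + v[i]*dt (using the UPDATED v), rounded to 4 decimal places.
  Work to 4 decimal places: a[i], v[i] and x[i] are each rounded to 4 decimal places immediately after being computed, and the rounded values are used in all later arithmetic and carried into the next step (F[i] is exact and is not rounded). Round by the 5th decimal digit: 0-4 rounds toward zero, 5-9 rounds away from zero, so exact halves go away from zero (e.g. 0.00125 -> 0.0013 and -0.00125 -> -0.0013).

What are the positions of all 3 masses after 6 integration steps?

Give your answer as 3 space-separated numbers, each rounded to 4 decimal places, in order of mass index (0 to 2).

Step 0: x=[3.0000 9.0000 15.0000] v=[0.0000 0.0000 0.0000]
Step 1: x=[3.5000 9.0000 14.7500] v=[1.0000 0.0000 -0.5000]
Step 2: x=[4.2500 9.1250 14.3125] v=[1.5000 0.2500 -0.8750]
Step 3: x=[4.9375 9.4063 13.8281] v=[1.3750 0.5625 -0.9688]
Step 4: x=[5.3594 9.6641 13.4883] v=[0.8438 0.5155 -0.6797]
Step 5: x=[5.4337 9.6816 13.4424] v=[0.1485 0.0350 -0.0918]
Step 6: x=[5.1319 9.4556 13.7063] v=[-0.6036 -0.4521 0.5278]

Answer: 5.1319 9.4556 13.7063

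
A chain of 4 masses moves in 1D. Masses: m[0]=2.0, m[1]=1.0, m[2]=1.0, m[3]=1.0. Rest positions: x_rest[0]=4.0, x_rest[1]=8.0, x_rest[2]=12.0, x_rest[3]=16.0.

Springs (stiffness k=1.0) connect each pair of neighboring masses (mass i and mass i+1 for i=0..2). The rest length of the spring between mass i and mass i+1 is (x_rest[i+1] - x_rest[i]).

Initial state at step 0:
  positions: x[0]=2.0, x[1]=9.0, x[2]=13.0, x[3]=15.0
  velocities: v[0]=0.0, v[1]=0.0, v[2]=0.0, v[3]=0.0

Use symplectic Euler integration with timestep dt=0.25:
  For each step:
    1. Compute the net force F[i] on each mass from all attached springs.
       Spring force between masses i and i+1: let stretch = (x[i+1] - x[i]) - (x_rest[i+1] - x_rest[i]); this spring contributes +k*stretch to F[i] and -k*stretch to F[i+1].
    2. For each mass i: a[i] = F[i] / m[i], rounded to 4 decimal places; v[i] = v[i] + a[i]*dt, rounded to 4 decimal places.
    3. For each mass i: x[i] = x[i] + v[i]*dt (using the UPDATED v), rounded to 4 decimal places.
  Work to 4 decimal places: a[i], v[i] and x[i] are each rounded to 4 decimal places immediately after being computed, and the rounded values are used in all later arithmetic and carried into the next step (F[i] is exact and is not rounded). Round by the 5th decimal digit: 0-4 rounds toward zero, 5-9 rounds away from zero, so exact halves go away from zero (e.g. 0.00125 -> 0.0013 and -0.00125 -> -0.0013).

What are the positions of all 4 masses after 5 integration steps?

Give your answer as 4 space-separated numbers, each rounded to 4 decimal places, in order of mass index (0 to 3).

Answer: 3.1243 6.8720 11.5052 16.3744

Derivation:
Step 0: x=[2.0000 9.0000 13.0000 15.0000] v=[0.0000 0.0000 0.0000 0.0000]
Step 1: x=[2.0938 8.8125 12.8750 15.1250] v=[0.3750 -0.7500 -0.5000 0.5000]
Step 2: x=[2.2725 8.4590 12.6367 15.3594] v=[0.7149 -1.4141 -0.9531 0.9375]
Step 3: x=[2.5196 7.9799 12.3075 15.6736] v=[0.9882 -1.9163 -1.3169 1.2568]
Step 4: x=[2.8123 7.4300 11.9182 16.0274] v=[1.1708 -2.1995 -1.5573 1.4153]
Step 5: x=[3.1243 6.8720 11.5052 16.3744] v=[1.2480 -2.2319 -1.6521 1.3880]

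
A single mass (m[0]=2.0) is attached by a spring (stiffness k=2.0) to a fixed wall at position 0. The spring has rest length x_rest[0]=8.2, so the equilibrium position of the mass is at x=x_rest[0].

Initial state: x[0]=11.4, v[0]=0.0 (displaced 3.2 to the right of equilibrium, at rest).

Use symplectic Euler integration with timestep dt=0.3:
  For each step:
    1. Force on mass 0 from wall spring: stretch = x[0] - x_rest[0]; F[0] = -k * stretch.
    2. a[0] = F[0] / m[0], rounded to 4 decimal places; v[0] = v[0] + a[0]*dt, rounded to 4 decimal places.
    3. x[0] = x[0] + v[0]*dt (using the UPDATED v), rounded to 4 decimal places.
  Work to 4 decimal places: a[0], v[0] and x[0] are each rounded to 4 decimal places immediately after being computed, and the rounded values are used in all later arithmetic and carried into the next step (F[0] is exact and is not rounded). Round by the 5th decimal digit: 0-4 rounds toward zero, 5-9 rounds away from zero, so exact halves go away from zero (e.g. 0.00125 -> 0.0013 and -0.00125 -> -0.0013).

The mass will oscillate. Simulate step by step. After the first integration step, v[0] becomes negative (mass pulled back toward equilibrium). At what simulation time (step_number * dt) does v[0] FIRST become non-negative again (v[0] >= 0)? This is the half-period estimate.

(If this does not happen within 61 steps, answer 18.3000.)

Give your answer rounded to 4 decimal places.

Answer: 3.3000

Derivation:
Step 0: x=[11.4000] v=[0.0000]
Step 1: x=[11.1120] v=[-0.9600]
Step 2: x=[10.5619] v=[-1.8336]
Step 3: x=[9.7992] v=[-2.5422]
Step 4: x=[8.8926] v=[-3.0220]
Step 5: x=[7.9237] v=[-3.2298]
Step 6: x=[6.9796] v=[-3.1469]
Step 7: x=[6.1454] v=[-2.7808]
Step 8: x=[5.4961] v=[-2.1644]
Step 9: x=[5.0901] v=[-1.3532]
Step 10: x=[4.9640] v=[-0.4202]
Step 11: x=[5.1292] v=[0.5506]
First v>=0 after going negative at step 11, time=3.3000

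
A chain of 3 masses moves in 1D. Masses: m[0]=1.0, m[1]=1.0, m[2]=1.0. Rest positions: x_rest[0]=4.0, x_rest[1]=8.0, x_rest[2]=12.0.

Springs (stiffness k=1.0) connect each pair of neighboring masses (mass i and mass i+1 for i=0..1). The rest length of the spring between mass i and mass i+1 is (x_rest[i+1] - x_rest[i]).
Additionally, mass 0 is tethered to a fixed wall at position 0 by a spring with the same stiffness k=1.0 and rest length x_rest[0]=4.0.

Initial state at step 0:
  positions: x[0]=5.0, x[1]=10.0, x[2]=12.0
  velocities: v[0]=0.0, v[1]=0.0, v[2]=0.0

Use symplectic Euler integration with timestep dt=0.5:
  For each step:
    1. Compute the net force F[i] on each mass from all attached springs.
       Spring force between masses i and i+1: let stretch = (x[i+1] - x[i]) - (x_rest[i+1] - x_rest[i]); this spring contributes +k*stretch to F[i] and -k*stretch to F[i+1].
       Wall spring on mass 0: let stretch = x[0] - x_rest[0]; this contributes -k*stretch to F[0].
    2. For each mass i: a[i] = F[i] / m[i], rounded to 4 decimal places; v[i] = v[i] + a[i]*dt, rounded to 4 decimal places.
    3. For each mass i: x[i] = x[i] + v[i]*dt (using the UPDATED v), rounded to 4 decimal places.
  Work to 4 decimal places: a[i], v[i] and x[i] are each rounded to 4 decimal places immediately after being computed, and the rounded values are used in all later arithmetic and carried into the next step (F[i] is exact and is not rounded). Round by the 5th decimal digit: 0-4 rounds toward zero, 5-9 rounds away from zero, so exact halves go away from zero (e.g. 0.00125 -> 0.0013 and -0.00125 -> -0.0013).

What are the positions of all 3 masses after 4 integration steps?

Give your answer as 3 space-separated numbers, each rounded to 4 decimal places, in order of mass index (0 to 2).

Answer: 3.5157 7.6680 13.5899

Derivation:
Step 0: x=[5.0000 10.0000 12.0000] v=[0.0000 0.0000 0.0000]
Step 1: x=[5.0000 9.2500 12.5000] v=[0.0000 -1.5000 1.0000]
Step 2: x=[4.8125 8.2500 13.1875] v=[-0.3750 -2.0000 1.3750]
Step 3: x=[4.2813 7.6250 13.6407] v=[-1.0625 -1.2500 0.9063]
Step 4: x=[3.5157 7.6680 13.5899] v=[-1.5313 0.0860 -0.1016]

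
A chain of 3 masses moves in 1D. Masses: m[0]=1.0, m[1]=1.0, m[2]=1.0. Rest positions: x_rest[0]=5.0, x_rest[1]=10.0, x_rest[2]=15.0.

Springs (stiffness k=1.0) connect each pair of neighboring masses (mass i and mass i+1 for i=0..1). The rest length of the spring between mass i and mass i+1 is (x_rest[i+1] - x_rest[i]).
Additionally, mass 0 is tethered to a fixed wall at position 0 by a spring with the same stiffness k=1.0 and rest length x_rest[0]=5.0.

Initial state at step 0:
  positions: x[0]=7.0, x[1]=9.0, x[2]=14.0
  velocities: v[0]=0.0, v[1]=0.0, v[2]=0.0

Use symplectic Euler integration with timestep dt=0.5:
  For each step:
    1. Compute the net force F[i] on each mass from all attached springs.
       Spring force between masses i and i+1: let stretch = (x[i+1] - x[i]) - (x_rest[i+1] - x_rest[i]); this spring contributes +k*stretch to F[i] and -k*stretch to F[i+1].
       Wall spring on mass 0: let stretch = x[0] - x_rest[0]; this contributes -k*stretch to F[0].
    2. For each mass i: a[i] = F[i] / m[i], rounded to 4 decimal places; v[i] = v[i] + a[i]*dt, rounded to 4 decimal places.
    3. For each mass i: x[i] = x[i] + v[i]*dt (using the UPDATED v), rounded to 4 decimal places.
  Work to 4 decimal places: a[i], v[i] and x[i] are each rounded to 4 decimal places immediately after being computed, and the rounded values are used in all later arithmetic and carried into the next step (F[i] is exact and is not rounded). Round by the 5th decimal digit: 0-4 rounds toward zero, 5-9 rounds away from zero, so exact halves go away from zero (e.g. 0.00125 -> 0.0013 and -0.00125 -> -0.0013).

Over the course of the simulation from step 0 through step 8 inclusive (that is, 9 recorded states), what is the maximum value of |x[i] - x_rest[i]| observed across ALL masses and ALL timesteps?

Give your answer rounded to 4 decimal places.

Step 0: x=[7.0000 9.0000 14.0000] v=[0.0000 0.0000 0.0000]
Step 1: x=[5.7500 9.7500 14.0000] v=[-2.5000 1.5000 0.0000]
Step 2: x=[4.0625 10.5625 14.1875] v=[-3.3750 1.6250 0.3750]
Step 3: x=[2.9844 10.6563 14.7188] v=[-2.1563 0.1875 1.0625]
Step 4: x=[3.0782 9.8477 15.4845] v=[0.1875 -1.6172 1.5313]
Step 5: x=[4.0948 8.7559 16.0910] v=[2.0332 -2.1836 1.2129]
Step 6: x=[5.2530 8.3326 16.1137] v=[2.3164 -0.8466 0.0454]
Step 7: x=[5.8679 9.0847 15.4411] v=[1.2297 1.5042 -1.3452]
Step 8: x=[5.8200 10.6217 14.4294] v=[-0.0959 3.0740 -2.0234]
Max displacement = 2.0156

Answer: 2.0156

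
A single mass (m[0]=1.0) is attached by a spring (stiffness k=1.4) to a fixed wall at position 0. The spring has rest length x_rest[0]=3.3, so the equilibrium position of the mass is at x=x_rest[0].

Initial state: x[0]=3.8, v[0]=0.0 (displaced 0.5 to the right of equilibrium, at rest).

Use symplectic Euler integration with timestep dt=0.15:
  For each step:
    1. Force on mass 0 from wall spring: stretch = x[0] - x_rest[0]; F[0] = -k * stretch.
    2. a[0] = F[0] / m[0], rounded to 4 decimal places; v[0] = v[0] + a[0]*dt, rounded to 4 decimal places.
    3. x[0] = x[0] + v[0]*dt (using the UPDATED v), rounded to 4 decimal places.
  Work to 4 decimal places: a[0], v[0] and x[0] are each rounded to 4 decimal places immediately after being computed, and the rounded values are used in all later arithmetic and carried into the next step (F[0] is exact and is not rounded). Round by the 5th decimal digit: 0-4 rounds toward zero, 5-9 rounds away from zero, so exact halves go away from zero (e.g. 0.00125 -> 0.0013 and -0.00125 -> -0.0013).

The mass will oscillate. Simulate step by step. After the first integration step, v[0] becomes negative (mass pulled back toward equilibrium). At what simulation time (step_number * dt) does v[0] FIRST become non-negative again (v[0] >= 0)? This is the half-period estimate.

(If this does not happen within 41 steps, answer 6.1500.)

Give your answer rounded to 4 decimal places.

Step 0: x=[3.8000] v=[0.0000]
Step 1: x=[3.7843] v=[-0.1050]
Step 2: x=[3.7533] v=[-0.2067]
Step 3: x=[3.7080] v=[-0.3019]
Step 4: x=[3.6499] v=[-0.3876]
Step 5: x=[3.5807] v=[-0.4611]
Step 6: x=[3.5027] v=[-0.5201]
Step 7: x=[3.4183] v=[-0.5627]
Step 8: x=[3.3302] v=[-0.5875]
Step 9: x=[3.2411] v=[-0.5938]
Step 10: x=[3.1539] v=[-0.5814]
Step 11: x=[3.0713] v=[-0.5507]
Step 12: x=[2.9959] v=[-0.5027]
Step 13: x=[2.9301] v=[-0.4388]
Step 14: x=[2.8759] v=[-0.3611]
Step 15: x=[2.8351] v=[-0.2720]
Step 16: x=[2.8089] v=[-0.1744]
Step 17: x=[2.7982] v=[-0.0713]
Step 18: x=[2.8033] v=[0.0341]
First v>=0 after going negative at step 18, time=2.7000

Answer: 2.7000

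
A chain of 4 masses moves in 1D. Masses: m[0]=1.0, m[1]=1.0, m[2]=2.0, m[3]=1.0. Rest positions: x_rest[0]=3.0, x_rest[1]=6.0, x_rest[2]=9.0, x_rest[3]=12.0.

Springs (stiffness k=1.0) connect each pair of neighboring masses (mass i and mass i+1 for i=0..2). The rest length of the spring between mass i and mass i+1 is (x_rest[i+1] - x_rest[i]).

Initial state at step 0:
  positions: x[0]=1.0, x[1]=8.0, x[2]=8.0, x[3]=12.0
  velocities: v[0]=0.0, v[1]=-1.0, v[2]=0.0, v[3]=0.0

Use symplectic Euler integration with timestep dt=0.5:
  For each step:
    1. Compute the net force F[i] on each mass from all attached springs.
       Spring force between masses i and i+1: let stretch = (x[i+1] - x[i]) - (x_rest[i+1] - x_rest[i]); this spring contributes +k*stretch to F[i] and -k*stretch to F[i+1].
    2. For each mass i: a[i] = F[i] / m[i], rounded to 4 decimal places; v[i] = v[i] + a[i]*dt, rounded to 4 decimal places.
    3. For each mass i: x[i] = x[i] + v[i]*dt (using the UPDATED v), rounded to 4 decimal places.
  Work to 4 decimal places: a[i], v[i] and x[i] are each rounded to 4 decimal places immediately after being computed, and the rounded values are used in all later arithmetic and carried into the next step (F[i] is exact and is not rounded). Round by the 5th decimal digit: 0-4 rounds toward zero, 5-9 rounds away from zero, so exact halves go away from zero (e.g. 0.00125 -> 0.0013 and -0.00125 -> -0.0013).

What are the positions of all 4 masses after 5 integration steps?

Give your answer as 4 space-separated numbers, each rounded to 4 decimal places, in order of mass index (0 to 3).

Answer: 1.6354 5.5963 7.8765 11.5157

Derivation:
Step 0: x=[1.0000 8.0000 8.0000 12.0000] v=[0.0000 -1.0000 0.0000 0.0000]
Step 1: x=[2.0000 5.7500 8.5000 11.7500] v=[2.0000 -4.5000 1.0000 -0.5000]
Step 2: x=[3.1875 3.2500 9.0625 11.4375] v=[2.3750 -5.0000 1.1250 -0.6250]
Step 3: x=[3.6407 2.1875 9.1953 11.2813] v=[0.9063 -2.1250 0.2656 -0.3125]
Step 4: x=[2.9806 3.2403 8.7129 11.3536] v=[-1.3203 2.1055 -0.9649 0.1445]
Step 5: x=[1.6354 5.5963 7.8765 11.5157] v=[-2.6905 4.7120 -1.6729 0.3242]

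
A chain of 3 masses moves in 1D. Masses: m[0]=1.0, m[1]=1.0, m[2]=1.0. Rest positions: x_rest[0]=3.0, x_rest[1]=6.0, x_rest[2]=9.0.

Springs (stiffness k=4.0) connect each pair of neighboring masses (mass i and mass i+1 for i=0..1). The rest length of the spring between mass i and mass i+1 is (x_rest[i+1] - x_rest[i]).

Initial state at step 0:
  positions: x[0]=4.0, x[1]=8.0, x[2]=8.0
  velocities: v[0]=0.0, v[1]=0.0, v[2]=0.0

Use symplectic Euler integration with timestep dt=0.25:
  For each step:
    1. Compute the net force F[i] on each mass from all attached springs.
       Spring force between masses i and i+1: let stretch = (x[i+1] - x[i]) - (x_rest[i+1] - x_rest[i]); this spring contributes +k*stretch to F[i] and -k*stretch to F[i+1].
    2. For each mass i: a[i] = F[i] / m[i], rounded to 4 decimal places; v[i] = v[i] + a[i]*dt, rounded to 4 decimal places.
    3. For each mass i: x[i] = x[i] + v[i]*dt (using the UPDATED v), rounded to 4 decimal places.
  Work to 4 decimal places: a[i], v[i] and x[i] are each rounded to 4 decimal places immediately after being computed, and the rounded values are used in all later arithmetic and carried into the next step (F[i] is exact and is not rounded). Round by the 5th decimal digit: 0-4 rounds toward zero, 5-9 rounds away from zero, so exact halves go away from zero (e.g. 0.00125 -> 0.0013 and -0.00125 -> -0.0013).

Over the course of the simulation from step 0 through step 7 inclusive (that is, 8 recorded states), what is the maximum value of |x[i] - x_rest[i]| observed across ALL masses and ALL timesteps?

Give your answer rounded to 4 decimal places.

Step 0: x=[4.0000 8.0000 8.0000] v=[0.0000 0.0000 0.0000]
Step 1: x=[4.2500 7.0000 8.7500] v=[1.0000 -4.0000 3.0000]
Step 2: x=[4.4375 5.7500 9.8125] v=[0.7500 -5.0000 4.2500]
Step 3: x=[4.2031 5.1875 10.6094] v=[-0.9375 -2.2500 3.1875]
Step 4: x=[3.4648 5.7344 10.8008] v=[-2.9531 2.1875 0.7656]
Step 5: x=[2.5439 6.9805 10.4756] v=[-3.6835 4.9843 -1.3008]
Step 6: x=[1.9822 7.9912 10.0266] v=[-2.2469 4.0428 -1.7959]
Step 7: x=[2.1727 8.0085 9.8188] v=[0.7621 0.0692 -0.8313]
Max displacement = 2.0085

Answer: 2.0085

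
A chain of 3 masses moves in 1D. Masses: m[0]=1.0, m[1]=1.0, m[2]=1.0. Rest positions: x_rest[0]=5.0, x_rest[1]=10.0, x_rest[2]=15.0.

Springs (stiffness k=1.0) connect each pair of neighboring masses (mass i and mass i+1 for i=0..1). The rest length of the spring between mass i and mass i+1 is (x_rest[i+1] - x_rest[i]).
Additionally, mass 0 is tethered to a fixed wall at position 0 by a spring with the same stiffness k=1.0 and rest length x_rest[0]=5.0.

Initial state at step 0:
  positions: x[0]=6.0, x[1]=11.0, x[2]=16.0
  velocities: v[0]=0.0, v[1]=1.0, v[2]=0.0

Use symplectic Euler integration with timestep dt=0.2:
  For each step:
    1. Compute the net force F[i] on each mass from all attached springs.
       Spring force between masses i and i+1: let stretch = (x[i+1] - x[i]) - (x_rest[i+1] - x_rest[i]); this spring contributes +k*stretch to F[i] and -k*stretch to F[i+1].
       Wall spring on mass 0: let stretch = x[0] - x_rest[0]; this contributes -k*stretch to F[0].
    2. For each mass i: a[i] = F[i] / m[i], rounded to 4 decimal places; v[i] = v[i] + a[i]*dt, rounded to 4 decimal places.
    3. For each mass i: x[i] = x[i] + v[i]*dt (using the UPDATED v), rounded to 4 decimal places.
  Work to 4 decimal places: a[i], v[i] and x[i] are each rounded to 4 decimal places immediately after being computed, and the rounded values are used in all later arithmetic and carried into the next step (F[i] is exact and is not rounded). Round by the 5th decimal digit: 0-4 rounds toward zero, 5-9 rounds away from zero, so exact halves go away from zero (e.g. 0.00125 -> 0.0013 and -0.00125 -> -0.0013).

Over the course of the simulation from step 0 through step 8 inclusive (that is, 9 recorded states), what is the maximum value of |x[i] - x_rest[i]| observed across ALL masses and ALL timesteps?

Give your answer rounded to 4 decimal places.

Answer: 1.6693

Derivation:
Step 0: x=[6.0000 11.0000 16.0000] v=[0.0000 1.0000 0.0000]
Step 1: x=[5.9600 11.2000 16.0000] v=[-0.2000 1.0000 0.0000]
Step 2: x=[5.8912 11.3824 16.0080] v=[-0.3440 0.9120 0.0400]
Step 3: x=[5.8064 11.5302 16.0310] v=[-0.4240 0.7389 0.1149]
Step 4: x=[5.7183 11.6291 16.0739] v=[-0.4405 0.4943 0.2147]
Step 5: x=[5.6379 11.6693 16.1390] v=[-0.4020 0.2011 0.3257]
Step 6: x=[5.5732 11.6471 16.2254] v=[-0.3233 -0.1112 0.4318]
Step 7: x=[5.5286 11.5650 16.3286] v=[-0.2232 -0.4103 0.5161]
Step 8: x=[5.5043 11.4320 16.4413] v=[-0.1216 -0.6649 0.5634]
Max displacement = 1.6693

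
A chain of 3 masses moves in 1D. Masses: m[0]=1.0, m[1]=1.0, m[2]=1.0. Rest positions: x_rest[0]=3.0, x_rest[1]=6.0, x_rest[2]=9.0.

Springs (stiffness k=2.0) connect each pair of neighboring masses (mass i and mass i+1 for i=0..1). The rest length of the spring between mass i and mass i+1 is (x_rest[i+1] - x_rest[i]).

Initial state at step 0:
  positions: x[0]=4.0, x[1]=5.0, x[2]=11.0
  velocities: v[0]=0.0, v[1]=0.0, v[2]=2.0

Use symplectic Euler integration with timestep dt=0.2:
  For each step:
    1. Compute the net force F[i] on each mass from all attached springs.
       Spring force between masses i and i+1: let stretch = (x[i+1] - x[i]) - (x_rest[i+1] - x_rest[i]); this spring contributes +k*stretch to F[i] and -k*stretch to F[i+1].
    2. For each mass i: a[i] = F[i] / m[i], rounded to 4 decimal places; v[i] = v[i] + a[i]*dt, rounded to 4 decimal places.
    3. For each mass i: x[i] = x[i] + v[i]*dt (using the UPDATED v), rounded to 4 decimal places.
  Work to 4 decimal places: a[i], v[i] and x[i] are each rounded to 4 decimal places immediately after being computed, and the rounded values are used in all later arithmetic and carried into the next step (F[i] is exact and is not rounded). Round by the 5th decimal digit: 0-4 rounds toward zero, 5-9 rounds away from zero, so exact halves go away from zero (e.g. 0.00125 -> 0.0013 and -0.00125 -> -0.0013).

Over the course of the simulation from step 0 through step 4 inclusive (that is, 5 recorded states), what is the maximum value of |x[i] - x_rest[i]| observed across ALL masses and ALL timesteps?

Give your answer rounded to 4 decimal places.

Step 0: x=[4.0000 5.0000 11.0000] v=[0.0000 0.0000 2.0000]
Step 1: x=[3.8400 5.4000 11.1600] v=[-0.8000 2.0000 0.8000]
Step 2: x=[3.5648 6.1360 11.0992] v=[-1.3760 3.6800 -0.3040]
Step 3: x=[3.2553 7.0634 10.8813] v=[-1.5475 4.6368 -1.0893]
Step 4: x=[3.0104 7.9915 10.5980] v=[-1.2243 4.6407 -1.4165]
Max displacement = 2.1600

Answer: 2.1600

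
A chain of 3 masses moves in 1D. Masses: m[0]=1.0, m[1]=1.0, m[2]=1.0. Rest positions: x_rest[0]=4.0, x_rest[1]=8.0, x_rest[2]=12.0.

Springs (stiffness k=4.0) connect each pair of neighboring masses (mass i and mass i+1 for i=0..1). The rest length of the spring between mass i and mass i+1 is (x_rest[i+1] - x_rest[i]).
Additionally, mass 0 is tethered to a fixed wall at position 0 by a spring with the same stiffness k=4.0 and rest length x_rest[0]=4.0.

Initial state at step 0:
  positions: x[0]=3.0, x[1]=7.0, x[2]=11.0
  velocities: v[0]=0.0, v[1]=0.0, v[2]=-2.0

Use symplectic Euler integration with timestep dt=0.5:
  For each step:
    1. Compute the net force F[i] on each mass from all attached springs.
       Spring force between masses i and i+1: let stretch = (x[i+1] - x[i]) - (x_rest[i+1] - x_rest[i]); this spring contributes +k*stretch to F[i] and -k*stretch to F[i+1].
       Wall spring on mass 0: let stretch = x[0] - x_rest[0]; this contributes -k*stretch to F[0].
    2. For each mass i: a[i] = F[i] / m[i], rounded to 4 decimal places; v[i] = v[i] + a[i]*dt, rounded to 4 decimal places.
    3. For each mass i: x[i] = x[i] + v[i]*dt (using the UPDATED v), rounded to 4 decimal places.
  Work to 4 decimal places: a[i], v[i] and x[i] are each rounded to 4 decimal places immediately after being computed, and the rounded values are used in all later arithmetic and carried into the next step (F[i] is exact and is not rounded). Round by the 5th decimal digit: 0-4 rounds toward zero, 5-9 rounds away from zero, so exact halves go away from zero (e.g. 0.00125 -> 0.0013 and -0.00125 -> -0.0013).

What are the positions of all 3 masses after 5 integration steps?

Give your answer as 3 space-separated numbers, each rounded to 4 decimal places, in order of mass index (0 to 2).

Step 0: x=[3.0000 7.0000 11.0000] v=[0.0000 0.0000 -2.0000]
Step 1: x=[4.0000 7.0000 10.0000] v=[2.0000 0.0000 -2.0000]
Step 2: x=[4.0000 7.0000 10.0000] v=[0.0000 0.0000 0.0000]
Step 3: x=[3.0000 7.0000 11.0000] v=[-2.0000 0.0000 2.0000]
Step 4: x=[3.0000 7.0000 12.0000] v=[0.0000 0.0000 2.0000]
Step 5: x=[4.0000 8.0000 12.0000] v=[2.0000 2.0000 0.0000]

Answer: 4.0000 8.0000 12.0000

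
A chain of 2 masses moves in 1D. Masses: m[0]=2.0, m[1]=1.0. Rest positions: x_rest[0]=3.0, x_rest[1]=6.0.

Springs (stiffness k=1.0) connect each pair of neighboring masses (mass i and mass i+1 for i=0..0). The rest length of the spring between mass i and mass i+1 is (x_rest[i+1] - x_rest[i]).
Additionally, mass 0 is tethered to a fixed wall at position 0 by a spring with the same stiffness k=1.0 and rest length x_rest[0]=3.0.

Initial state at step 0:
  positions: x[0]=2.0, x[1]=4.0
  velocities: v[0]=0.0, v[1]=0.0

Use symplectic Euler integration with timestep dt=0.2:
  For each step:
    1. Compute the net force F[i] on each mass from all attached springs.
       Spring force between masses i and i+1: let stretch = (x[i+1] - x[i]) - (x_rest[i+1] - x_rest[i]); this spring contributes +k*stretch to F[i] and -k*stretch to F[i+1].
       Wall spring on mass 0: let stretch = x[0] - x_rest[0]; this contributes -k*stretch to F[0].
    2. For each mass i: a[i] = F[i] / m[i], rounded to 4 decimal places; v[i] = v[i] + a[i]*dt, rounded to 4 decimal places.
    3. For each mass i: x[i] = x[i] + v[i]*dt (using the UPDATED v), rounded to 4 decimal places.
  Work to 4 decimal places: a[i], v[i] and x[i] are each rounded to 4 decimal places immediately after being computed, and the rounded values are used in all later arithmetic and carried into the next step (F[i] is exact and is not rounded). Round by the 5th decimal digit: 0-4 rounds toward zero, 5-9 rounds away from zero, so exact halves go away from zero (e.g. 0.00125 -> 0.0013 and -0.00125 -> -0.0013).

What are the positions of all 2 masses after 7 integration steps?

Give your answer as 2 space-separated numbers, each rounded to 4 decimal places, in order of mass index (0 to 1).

Step 0: x=[2.0000 4.0000] v=[0.0000 0.0000]
Step 1: x=[2.0000 4.0400] v=[0.0000 0.2000]
Step 2: x=[2.0008 4.1184] v=[0.0040 0.3920]
Step 3: x=[2.0039 4.2321] v=[0.0157 0.5685]
Step 4: x=[2.0115 4.3767] v=[0.0381 0.7229]
Step 5: x=[2.0262 4.5467] v=[0.0735 0.8499]
Step 6: x=[2.0508 4.7359] v=[0.1229 0.9458]
Step 7: x=[2.0881 4.9377] v=[0.1863 1.0088]

Answer: 2.0881 4.9377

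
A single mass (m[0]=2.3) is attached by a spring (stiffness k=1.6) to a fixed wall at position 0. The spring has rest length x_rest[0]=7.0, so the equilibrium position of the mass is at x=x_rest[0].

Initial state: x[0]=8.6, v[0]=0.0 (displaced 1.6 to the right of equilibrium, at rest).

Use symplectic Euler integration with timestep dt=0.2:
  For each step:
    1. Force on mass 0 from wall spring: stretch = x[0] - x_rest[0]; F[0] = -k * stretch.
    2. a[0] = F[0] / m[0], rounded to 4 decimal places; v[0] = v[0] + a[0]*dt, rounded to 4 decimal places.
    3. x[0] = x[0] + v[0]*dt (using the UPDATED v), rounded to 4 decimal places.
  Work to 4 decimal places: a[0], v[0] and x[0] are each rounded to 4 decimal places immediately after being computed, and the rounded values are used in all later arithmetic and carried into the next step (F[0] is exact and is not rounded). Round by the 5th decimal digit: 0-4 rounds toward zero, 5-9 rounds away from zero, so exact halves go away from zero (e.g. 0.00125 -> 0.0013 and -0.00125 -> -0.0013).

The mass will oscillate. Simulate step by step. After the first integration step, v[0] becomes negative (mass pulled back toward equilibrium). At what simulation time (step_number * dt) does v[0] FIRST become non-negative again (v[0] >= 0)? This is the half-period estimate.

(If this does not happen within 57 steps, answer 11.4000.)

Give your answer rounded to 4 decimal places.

Answer: 3.8000

Derivation:
Step 0: x=[8.6000] v=[0.0000]
Step 1: x=[8.5555] v=[-0.2226]
Step 2: x=[8.4677] v=[-0.4390]
Step 3: x=[8.3391] v=[-0.6432]
Step 4: x=[8.1732] v=[-0.8295]
Step 5: x=[7.9747] v=[-0.9927]
Step 6: x=[7.7490] v=[-1.1283]
Step 7: x=[7.5025] v=[-1.2325]
Step 8: x=[7.2420] v=[-1.3024]
Step 9: x=[6.9748] v=[-1.3361]
Step 10: x=[6.7083] v=[-1.3326]
Step 11: x=[6.4499] v=[-1.2920]
Step 12: x=[6.2068] v=[-1.2155]
Step 13: x=[5.9858] v=[-1.1051]
Step 14: x=[5.7930] v=[-0.9640]
Step 15: x=[5.6338] v=[-0.7961]
Step 16: x=[5.5126] v=[-0.6060]
Step 17: x=[5.4328] v=[-0.3991]
Step 18: x=[5.3966] v=[-0.1811]
Step 19: x=[5.4050] v=[0.0420]
First v>=0 after going negative at step 19, time=3.8000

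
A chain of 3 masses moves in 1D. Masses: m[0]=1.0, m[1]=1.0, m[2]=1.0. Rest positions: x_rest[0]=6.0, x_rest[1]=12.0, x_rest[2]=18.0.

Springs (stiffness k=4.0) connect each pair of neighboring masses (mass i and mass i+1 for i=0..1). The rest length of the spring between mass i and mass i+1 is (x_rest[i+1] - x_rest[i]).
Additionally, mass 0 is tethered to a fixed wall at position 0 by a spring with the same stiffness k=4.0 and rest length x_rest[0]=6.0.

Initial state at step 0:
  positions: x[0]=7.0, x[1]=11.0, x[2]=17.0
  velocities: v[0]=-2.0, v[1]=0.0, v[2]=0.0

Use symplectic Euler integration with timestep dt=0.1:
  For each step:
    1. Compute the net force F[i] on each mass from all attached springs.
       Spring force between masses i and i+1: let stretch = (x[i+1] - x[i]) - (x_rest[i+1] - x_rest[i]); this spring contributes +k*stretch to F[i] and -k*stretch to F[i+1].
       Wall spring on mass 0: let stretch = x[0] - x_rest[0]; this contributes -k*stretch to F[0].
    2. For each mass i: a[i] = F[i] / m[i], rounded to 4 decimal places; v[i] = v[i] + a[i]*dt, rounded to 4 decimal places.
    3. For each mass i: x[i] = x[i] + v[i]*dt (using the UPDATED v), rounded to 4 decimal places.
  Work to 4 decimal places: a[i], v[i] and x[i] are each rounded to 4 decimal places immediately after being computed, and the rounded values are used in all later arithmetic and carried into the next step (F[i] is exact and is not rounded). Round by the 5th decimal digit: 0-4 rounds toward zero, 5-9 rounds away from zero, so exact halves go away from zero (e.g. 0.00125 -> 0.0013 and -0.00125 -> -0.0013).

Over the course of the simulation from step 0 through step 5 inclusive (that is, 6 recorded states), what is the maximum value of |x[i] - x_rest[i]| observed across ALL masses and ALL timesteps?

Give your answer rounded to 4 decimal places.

Answer: 1.1039

Derivation:
Step 0: x=[7.0000 11.0000 17.0000] v=[-2.0000 0.0000 0.0000]
Step 1: x=[6.6800 11.0800 17.0000] v=[-3.2000 0.8000 0.0000]
Step 2: x=[6.2688 11.2208 17.0032] v=[-4.1120 1.4080 0.0320]
Step 3: x=[5.8049 11.3948 17.0151] v=[-4.6387 1.7402 0.1190]
Step 4: x=[5.3324 11.5700 17.0422] v=[-4.7247 1.7524 0.2709]
Step 5: x=[4.8961 11.7146 17.0904] v=[-4.3626 1.4462 0.4820]
Max displacement = 1.1039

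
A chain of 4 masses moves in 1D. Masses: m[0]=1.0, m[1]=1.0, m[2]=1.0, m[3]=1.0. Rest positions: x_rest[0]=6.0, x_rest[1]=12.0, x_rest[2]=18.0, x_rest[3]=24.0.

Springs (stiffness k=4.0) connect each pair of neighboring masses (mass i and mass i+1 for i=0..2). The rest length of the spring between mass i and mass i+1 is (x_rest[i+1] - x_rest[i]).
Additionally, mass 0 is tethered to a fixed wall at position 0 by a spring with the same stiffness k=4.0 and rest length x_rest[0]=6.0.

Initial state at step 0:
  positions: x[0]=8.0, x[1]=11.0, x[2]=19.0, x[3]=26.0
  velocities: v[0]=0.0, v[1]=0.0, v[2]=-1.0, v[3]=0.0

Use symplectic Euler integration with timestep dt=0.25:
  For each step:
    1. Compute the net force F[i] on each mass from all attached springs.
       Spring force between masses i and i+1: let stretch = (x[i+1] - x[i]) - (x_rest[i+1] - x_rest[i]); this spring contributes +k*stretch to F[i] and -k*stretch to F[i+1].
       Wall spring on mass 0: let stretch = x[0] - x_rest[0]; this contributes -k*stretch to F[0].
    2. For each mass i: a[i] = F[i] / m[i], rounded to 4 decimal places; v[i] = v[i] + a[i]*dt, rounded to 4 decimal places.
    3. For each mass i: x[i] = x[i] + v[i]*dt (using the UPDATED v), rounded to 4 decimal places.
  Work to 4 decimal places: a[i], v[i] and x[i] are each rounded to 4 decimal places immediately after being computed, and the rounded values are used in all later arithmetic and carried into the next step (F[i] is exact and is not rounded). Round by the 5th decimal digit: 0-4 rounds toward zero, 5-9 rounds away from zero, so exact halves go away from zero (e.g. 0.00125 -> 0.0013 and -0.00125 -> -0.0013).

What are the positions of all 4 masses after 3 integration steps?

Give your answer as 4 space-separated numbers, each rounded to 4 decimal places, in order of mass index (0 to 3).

Answer: 4.4531 14.1406 18.5938 24.3906

Derivation:
Step 0: x=[8.0000 11.0000 19.0000 26.0000] v=[0.0000 0.0000 -1.0000 0.0000]
Step 1: x=[6.7500 12.2500 18.5000 25.7500] v=[-5.0000 5.0000 -2.0000 -1.0000]
Step 2: x=[5.1875 13.6875 18.2500 25.1875] v=[-6.2500 5.7500 -1.0000 -2.2500]
Step 3: x=[4.4531 14.1406 18.5938 24.3906] v=[-2.9375 1.8125 1.3750 -3.1875]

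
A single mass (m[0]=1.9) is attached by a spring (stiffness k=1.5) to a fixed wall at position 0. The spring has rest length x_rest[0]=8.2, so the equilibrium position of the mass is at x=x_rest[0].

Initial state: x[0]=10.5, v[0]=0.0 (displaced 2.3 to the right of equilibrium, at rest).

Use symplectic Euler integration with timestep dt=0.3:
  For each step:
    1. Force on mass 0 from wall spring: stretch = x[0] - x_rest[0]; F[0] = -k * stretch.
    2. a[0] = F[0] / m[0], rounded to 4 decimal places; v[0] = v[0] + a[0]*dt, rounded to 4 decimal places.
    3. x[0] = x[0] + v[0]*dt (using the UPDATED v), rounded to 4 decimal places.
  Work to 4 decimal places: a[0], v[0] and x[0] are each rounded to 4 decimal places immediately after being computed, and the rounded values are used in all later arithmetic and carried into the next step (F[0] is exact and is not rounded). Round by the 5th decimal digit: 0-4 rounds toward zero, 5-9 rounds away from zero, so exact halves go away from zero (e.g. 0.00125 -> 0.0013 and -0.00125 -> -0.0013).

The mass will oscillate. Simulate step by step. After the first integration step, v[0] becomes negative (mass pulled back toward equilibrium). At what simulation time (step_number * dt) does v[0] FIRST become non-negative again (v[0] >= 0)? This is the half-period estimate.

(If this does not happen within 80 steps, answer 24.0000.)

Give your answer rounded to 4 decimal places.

Answer: 3.6000

Derivation:
Step 0: x=[10.5000] v=[0.0000]
Step 1: x=[10.3366] v=[-0.5447]
Step 2: x=[10.0214] v=[-1.0507]
Step 3: x=[9.5768] v=[-1.4821]
Step 4: x=[9.0343] v=[-1.8082]
Step 5: x=[8.4326] v=[-2.0058]
Step 6: x=[7.8143] v=[-2.0609]
Step 7: x=[7.2234] v=[-1.9696]
Step 8: x=[6.7019] v=[-1.7383]
Step 9: x=[6.2869] v=[-1.3835]
Step 10: x=[6.0078] v=[-0.9304]
Step 11: x=[5.8844] v=[-0.4112]
Step 12: x=[5.9256] v=[0.1372]
First v>=0 after going negative at step 12, time=3.6000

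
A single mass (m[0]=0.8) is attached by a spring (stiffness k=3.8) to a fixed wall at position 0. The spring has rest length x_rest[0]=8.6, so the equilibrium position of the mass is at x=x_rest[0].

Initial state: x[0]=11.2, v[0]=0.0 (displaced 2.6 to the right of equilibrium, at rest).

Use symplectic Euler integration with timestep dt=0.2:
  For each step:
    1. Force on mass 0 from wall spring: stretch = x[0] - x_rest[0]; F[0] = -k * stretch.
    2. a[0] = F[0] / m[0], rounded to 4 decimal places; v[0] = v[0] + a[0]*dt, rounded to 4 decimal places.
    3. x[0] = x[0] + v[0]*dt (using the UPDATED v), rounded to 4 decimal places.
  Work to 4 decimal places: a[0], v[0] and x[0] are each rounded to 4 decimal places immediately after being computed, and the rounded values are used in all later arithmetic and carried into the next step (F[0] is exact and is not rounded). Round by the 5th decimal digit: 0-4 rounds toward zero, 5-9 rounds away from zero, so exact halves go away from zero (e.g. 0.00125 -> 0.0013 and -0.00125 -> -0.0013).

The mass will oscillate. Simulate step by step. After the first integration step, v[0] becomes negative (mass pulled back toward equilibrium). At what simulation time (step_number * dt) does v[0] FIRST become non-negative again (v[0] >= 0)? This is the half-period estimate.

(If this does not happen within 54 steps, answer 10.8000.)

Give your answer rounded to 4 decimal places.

Answer: 1.6000

Derivation:
Step 0: x=[11.2000] v=[0.0000]
Step 1: x=[10.7060] v=[-2.4700]
Step 2: x=[9.8119] v=[-4.4707]
Step 3: x=[8.6875] v=[-5.6220]
Step 4: x=[7.5465] v=[-5.7051]
Step 5: x=[6.6056] v=[-4.7043]
Step 6: x=[6.0437] v=[-2.8096]
Step 7: x=[5.9675] v=[-0.3811]
Step 8: x=[6.3915] v=[2.1198]
First v>=0 after going negative at step 8, time=1.6000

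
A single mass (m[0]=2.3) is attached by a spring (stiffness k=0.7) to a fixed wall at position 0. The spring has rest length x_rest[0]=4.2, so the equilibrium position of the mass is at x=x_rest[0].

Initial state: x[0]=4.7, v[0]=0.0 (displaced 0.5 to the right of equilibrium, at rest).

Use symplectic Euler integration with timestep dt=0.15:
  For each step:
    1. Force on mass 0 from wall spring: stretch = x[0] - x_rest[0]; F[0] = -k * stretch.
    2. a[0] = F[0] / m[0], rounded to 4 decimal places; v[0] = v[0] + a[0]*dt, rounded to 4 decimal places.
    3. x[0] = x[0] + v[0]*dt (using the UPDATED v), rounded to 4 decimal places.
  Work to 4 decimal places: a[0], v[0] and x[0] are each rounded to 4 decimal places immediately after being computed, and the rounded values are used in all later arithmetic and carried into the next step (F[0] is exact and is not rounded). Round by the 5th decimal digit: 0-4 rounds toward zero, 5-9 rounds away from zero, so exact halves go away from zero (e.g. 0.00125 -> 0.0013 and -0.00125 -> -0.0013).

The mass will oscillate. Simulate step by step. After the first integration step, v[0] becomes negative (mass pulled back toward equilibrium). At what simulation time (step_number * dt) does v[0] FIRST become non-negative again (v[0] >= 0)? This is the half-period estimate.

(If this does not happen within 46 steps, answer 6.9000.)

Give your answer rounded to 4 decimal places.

Step 0: x=[4.7000] v=[0.0000]
Step 1: x=[4.6966] v=[-0.0228]
Step 2: x=[4.6898] v=[-0.0455]
Step 3: x=[4.6796] v=[-0.0679]
Step 4: x=[4.6661] v=[-0.0898]
Step 5: x=[4.6494] v=[-0.1111]
Step 6: x=[4.6297] v=[-0.1316]
Step 7: x=[4.6070] v=[-0.1512]
Step 8: x=[4.5815] v=[-0.1698]
Step 9: x=[4.5534] v=[-0.1872]
Step 10: x=[4.5229] v=[-0.2033]
Step 11: x=[4.4902] v=[-0.2180]
Step 12: x=[4.4555] v=[-0.2312]
Step 13: x=[4.4191] v=[-0.2429]
Step 14: x=[4.3812] v=[-0.2529]
Step 15: x=[4.3420] v=[-0.2612]
Step 16: x=[4.3018] v=[-0.2677]
Step 17: x=[4.2609] v=[-0.2724]
Step 18: x=[4.2196] v=[-0.2752]
Step 19: x=[4.1782] v=[-0.2761]
Step 20: x=[4.1369] v=[-0.2751]
Step 21: x=[4.0961] v=[-0.2722]
Step 22: x=[4.0560] v=[-0.2675]
Step 23: x=[4.0169] v=[-0.2609]
Step 24: x=[3.9790] v=[-0.2525]
Step 25: x=[3.9426] v=[-0.2424]
Step 26: x=[3.9080] v=[-0.2307]
Step 27: x=[3.8754] v=[-0.2174]
Step 28: x=[3.8450] v=[-0.2026]
Step 29: x=[3.8170] v=[-0.1864]
Step 30: x=[3.7917] v=[-0.1689]
Step 31: x=[3.7692] v=[-0.1503]
Step 32: x=[3.7496] v=[-0.1306]
Step 33: x=[3.7331] v=[-0.1100]
Step 34: x=[3.7198] v=[-0.0887]
Step 35: x=[3.7098] v=[-0.0668]
Step 36: x=[3.7031] v=[-0.0444]
Step 37: x=[3.6998] v=[-0.0217]
Step 38: x=[3.7000] v=[0.0011]
First v>=0 after going negative at step 38, time=5.7000

Answer: 5.7000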